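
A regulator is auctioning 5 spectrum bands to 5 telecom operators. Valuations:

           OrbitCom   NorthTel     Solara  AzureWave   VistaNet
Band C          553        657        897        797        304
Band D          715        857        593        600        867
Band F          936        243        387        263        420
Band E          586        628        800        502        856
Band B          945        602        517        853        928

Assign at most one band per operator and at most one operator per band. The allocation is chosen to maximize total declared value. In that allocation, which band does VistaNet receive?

Optimal: OrbitCom→Band F ($936M), NorthTel→Band D ($857M), Solara→Band C ($897M), AzureWave→Band B ($853M), VistaNet→Band E ($856M) — total 936+857+897+853+856 = $4399M.
Row-greedy (each operator in turn takes its best remaining band) gives $3621M, worse by 778.
VistaNet's own top band is Band B ($928M), but forcing VistaNet→Band B and reassigning the rest optimally gives only $4318M — worse by 81.

VistaNet receives Band E.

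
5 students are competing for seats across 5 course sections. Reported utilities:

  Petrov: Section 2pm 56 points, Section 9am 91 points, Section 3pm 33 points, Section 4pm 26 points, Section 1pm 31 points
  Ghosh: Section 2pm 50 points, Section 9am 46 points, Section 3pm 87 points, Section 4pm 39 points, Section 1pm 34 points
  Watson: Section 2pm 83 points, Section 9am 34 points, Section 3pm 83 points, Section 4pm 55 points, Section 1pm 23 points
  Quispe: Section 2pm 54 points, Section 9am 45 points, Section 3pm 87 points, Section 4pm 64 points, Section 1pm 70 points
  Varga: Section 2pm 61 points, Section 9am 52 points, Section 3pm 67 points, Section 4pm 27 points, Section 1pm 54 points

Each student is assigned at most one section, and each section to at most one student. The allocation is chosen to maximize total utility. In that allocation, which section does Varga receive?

Varga receives Section 1pm.

Optimal: Petrov→Section 9am (91 points), Ghosh→Section 3pm (87 points), Watson→Section 2pm (83 points), Quispe→Section 4pm (64 points), Varga→Section 1pm (54 points) — total 91+87+83+64+54 = 379 points.
Row-greedy (each student in turn takes its best remaining section) gives 358 points, worse by 21.
Swapping Watson↔Petrov (Watson→Section 9am 34 points, Petrov→Section 2pm 56 points) loses 84.
Varga's own top section is Section 3pm (67 points), but forcing Varga→Section 3pm and reassigning the rest optimally gives only 350 points — worse by 29.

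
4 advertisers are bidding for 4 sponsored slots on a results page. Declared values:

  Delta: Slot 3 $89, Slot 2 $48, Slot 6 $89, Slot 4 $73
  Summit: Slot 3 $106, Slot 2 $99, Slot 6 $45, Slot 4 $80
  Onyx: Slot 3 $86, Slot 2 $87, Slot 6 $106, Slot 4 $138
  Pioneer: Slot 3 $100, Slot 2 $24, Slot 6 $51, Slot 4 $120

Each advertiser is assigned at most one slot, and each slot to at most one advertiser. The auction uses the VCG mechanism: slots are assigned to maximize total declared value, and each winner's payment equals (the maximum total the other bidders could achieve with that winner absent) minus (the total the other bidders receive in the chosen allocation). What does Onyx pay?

Onyx pays $27.

Efficient allocation: Delta→Slot 6 ($89), Summit→Slot 2 ($99), Onyx→Slot 4 ($138), Pioneer→Slot 3 ($100); total welfare W = $426.
Onyx receives Slot 4 at value $138, so the others get W − 138 = $288.
Without Onyx: best allocation of the remaining 3 bidders over all 4 slots is Delta→Slot 6 ($89), Summit→Slot 3 ($106), Pioneer→Slot 4 ($120), total $315.
VCG payment = (others' best without Onyx) − (others' welfare with Onyx) = 315 − 288 = $27.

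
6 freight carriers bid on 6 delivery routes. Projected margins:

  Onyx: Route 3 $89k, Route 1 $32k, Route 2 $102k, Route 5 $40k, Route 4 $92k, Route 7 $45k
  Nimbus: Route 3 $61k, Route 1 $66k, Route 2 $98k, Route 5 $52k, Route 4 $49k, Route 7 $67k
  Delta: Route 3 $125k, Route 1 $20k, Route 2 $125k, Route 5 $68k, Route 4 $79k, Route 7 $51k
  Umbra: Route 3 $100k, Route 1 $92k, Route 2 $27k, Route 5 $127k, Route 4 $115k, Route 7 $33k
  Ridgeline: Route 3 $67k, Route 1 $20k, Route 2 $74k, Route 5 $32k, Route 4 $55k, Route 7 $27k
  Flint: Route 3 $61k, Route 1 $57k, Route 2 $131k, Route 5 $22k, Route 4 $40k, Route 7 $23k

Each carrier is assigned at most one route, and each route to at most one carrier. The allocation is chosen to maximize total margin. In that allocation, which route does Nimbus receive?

Nimbus receives Route 1.

Optimal: Onyx→Route 4 ($92k), Nimbus→Route 1 ($66k), Delta→Route 3 ($125k), Umbra→Route 5 ($127k), Ridgeline→Route 7 ($27k), Flint→Route 2 ($131k) — total 92+66+125+127+27+131 = $568k.
Row-greedy (each carrier in turn takes its best remaining route) gives $533k, worse by 35.
Next-best assignment: Onyx→Route 4, Nimbus→Route 7, Delta→Route 3, Umbra→Route 5, Ridgeline→Route 1, Flint→Route 2 = $562k.
Checked against all permutations: $568k is optimal.
Nimbus's own top route is Route 2 ($98k), but forcing Nimbus→Route 2 and reassigning the rest optimally gives only $526k — worse by 42.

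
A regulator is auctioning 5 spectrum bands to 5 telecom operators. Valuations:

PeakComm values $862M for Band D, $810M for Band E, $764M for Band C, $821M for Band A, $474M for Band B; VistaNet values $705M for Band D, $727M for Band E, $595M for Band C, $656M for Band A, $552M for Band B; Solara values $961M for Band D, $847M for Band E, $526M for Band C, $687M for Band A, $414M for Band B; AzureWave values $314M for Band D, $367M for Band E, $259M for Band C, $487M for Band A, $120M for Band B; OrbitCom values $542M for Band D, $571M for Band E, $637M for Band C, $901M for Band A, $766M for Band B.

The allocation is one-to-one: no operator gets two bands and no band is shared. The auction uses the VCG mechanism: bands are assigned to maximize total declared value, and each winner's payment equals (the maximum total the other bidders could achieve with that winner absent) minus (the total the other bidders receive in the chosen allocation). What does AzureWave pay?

AzureWave pays $135M.

Efficient allocation: PeakComm→Band C ($764M), VistaNet→Band E ($727M), Solara→Band D ($961M), AzureWave→Band A ($487M), OrbitCom→Band B ($766M); total welfare W = $3705M.
AzureWave receives Band A at value $487M, so the others get W − 487 = $3218M.
Without AzureWave: best allocation of the remaining 4 bidders over all 5 bands is PeakComm→Band C ($764M), VistaNet→Band E ($727M), Solara→Band D ($961M), OrbitCom→Band A ($901M), total $3353M.
VCG payment = (others' best without AzureWave) − (others' welfare with AzureWave) = 3353 − 3218 = $135M.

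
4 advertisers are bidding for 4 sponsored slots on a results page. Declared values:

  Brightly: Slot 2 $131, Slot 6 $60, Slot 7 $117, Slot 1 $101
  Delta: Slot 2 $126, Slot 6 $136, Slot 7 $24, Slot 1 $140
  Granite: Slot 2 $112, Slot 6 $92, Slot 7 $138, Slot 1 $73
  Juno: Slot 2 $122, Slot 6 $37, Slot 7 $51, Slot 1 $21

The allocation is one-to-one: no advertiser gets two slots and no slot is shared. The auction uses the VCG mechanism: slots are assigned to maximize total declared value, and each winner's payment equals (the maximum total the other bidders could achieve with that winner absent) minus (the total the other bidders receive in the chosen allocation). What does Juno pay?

Efficient allocation: Brightly→Slot 1 ($101), Delta→Slot 6 ($136), Granite→Slot 7 ($138), Juno→Slot 2 ($122); total welfare W = $497.
Juno receives Slot 2 at value $122, so the others get W − 122 = $375.
Without Juno: best allocation of the remaining 3 bidders over all 4 slots is Brightly→Slot 2 ($131), Delta→Slot 1 ($140), Granite→Slot 7 ($138), total $409.
VCG payment = (others' best without Juno) − (others' welfare with Juno) = 409 − 375 = $34.

Juno pays $34.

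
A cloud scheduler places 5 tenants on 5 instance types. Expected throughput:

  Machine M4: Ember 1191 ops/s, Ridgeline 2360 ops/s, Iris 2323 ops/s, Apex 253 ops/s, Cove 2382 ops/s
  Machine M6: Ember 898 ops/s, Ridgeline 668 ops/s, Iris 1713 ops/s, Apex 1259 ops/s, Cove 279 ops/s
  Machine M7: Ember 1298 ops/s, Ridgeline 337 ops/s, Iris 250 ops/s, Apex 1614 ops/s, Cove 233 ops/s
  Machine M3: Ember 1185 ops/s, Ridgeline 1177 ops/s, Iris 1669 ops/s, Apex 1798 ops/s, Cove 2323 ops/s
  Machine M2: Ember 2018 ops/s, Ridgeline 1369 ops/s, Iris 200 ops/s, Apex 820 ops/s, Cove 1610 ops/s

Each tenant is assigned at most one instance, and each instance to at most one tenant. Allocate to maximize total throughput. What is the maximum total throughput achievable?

This is the linear assignment problem.
Optimal: Ember→Machine M2 (2018 ops/s), Ridgeline→Machine M4 (2360 ops/s), Iris→Machine M6 (1713 ops/s), Apex→Machine M7 (1614 ops/s), Cove→Machine M3 (2323 ops/s) — total 2018+2360+1713+1614+2323 = 10028 ops/s.
Max-entry greedy (repeatedly take the single best remaining cell) gives 8248 ops/s, worse by 1780.
Swapping Ridgeline↔Iris (Ridgeline→Machine M6 668 ops/s, Iris→Machine M4 2323 ops/s) loses 1082.

Max total: 10028 ops/s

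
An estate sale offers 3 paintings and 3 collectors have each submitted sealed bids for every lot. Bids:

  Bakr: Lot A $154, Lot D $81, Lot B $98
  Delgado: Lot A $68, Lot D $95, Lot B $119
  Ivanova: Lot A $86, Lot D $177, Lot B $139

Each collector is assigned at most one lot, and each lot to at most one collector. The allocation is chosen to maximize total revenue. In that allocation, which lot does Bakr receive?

Bakr receives Lot A.

Optimal: Bakr→Lot A ($154), Delgado→Lot B ($119), Ivanova→Lot D ($177) — total 154+119+177 = $450.
Next-best assignment: Bakr→Lot A, Delgado→Lot D, Ivanova→Lot B = $388.
Swapping Ivanova↔Delgado (Ivanova→Lot B $139, Delgado→Lot D $95) loses 62.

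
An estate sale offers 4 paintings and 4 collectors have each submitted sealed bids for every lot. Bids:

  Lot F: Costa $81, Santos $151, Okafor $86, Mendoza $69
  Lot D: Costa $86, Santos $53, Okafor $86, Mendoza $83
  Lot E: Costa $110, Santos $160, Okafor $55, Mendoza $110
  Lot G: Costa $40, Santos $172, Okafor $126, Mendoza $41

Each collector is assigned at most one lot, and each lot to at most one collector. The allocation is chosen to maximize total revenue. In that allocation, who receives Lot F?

Optimal: Costa→Lot D ($86), Santos→Lot F ($151), Okafor→Lot G ($126), Mendoza→Lot E ($110) — total 86+151+126+110 = $473.
Next-best assignment: Costa→Lot E, Santos→Lot F, Okafor→Lot G, Mendoza→Lot D = $470.
No other one-to-one assignment exceeds $473.
Santos's own top lot is Lot G ($172), but forcing Santos→Lot G and reassigning the rest optimally gives only $454 — worse by 19.

Santos receives Lot F.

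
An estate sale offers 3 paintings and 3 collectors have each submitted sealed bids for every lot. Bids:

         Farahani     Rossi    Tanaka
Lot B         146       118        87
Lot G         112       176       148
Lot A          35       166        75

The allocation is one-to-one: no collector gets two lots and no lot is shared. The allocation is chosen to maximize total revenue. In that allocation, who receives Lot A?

Optimal: Farahani→Lot B ($146), Rossi→Lot A ($166), Tanaka→Lot G ($148) — total 146+166+148 = $460.
Swapping Rossi↔Farahani (Rossi→Lot B $118, Farahani→Lot A $35) loses 159.
Rossi's own top lot is Lot G ($176), but forcing Rossi→Lot G and reassigning the rest optimally gives only $397 — worse by 63.

Rossi receives Lot A.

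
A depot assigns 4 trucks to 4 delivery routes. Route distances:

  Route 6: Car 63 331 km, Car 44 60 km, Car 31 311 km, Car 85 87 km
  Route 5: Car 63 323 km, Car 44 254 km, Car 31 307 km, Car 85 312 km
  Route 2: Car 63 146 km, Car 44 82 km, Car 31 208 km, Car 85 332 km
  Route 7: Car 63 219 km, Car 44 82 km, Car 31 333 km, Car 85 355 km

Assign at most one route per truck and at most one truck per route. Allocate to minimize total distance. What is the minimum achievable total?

Min total: 622 km

Optimal: Car 63→Route 2 (146 km), Car 44→Route 7 (82 km), Car 31→Route 5 (307 km), Car 85→Route 6 (87 km) — total 146+82+307+87 = 622 km.
Min-entry greedy (repeatedly take the single cheapest remaining cell) gives 868 km, worse by 246.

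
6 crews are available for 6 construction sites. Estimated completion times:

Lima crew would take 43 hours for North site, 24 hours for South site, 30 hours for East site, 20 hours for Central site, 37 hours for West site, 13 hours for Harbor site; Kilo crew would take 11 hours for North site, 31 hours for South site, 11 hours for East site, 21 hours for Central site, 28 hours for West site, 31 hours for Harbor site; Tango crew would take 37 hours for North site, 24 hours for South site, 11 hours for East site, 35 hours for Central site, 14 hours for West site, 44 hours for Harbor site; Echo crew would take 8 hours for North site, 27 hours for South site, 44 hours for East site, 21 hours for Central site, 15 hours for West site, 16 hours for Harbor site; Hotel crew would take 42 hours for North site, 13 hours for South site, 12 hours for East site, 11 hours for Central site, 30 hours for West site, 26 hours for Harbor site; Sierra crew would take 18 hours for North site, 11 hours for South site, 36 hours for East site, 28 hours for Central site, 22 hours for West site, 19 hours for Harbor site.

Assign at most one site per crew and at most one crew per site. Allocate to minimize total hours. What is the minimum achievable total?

Optimal: Lima crew→Harbor site (13 hours), Kilo crew→East site (11 hours), Tango crew→West site (14 hours), Echo crew→North site (8 hours), Hotel crew→Central site (11 hours), Sierra crew→South site (11 hours) — total 13+11+14+8+11+11 = 68 hours.
Row-greedy (each crew in turn takes its cheapest remaining site) gives 72 hours, worse by 4.
Next-best assignment: Lima crew→Harbor site, Kilo crew→North site, Tango crew→East site, Echo crew→West site, Hotel crew→Central site, Sierra crew→South site = 72 hours.
Swapping Lima crew↔Kilo crew (Lima crew→East site 30 hours, Kilo crew→Harbor site 31 hours) adds 37.
No other one-to-one assignment undercuts 68 hours.

Minimum total: 68 hours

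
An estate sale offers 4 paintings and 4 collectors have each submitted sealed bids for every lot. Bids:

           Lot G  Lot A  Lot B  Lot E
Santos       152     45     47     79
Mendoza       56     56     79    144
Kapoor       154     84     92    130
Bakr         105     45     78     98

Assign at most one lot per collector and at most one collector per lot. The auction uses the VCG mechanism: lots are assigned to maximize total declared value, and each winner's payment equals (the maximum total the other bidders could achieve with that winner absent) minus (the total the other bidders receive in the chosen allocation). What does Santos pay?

Efficient allocation: Santos→Lot G ($152), Mendoza→Lot E ($144), Kapoor→Lot A ($84), Bakr→Lot B ($78); total welfare W = $458.
Santos receives Lot G at value $152, so the others get W − 152 = $306.
Without Santos: best allocation of the remaining 3 bidders over all 4 lots is Mendoza→Lot E ($144), Kapoor→Lot G ($154), Bakr→Lot B ($78), total $376.
VCG payment = (others' best without Santos) − (others' welfare with Santos) = 376 − 306 = $70.

Santos pays $70.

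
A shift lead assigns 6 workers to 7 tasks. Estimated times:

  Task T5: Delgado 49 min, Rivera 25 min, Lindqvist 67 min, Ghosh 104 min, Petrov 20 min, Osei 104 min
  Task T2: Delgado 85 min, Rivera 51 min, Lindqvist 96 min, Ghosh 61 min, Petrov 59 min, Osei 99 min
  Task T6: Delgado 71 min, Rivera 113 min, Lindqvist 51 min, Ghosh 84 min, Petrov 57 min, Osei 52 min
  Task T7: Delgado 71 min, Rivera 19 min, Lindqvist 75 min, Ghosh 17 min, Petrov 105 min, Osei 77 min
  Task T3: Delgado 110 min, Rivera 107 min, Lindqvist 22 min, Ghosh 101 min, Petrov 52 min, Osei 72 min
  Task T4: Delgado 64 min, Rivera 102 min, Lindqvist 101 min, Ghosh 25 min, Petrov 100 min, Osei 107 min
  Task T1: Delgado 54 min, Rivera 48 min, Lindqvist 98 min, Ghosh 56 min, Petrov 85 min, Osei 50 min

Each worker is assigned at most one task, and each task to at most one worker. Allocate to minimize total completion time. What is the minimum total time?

Optimal: Delgado→Task T1 (54 min), Rivera→Task T7 (19 min), Lindqvist→Task T3 (22 min), Ghosh→Task T4 (25 min), Petrov→Task T5 (20 min), Osei→Task T6 (52 min) — total 54+19+22+25+20+52 = 192 min.
Row-greedy (each worker in turn takes its cheapest remaining task) gives 222 min, worse by 30.

Min total: 192 min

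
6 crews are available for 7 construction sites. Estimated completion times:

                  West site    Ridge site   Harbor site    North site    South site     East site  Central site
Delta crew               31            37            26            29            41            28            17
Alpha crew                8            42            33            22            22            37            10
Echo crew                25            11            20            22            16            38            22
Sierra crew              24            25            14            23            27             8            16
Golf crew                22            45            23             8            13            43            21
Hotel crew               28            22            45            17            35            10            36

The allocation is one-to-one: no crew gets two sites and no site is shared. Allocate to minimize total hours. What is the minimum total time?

This is a one-to-one assignment (minimum-cost bipartite matching).
Optimal: Delta crew→Central site (17 hours), Alpha crew→West site (8 hours), Echo crew→Ridge site (11 hours), Sierra crew→Harbor site (14 hours), Golf crew→North site (8 hours), Hotel crew→East site (10 hours) — total 17+8+11+14+8+10 = 68 hours.
Column-greedy (each site in turn goes to its cheapest remaining crew) gives 104 hours, worse by 36.

Min total: 68 hours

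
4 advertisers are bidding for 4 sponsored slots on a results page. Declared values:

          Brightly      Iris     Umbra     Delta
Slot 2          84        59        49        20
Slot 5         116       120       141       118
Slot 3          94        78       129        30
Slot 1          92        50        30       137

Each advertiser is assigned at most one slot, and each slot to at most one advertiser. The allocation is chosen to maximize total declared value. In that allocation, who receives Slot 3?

Umbra receives Slot 3.

Optimal: Brightly→Slot 2 ($84), Iris→Slot 5 ($120), Umbra→Slot 3 ($129), Delta→Slot 1 ($137) — total 84+120+129+137 = $470.
Row-greedy (each advertiser in turn takes its best remaining slot) gives $380, worse by 90.
Next-best assignment: Brightly→Slot 5, Iris→Slot 2, Umbra→Slot 3, Delta→Slot 1 = $441.
Umbra's own top slot is Slot 5 ($141), but forcing Umbra→Slot 5 and reassigning the rest optimally gives only $440 — worse by 30.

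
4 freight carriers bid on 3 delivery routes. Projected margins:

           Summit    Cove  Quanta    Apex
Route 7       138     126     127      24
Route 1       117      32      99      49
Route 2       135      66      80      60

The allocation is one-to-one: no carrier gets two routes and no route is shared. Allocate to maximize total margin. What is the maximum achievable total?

Optimal: Cove→Route 7 ($126k), Quanta→Route 1 ($99k), Summit→Route 2 ($135k) — total 126+99+135 = $360k.
Max-entry greedy (repeatedly take the single best remaining cell) gives $303k, worse by 57.
Next-best assignment: Cove→Route 7, Summit→Route 1, Quanta→Route 2 = $323k.
Swapping Cove↔Summit (Cove→Route 2 $66k, Summit→Route 7 $138k) loses 57.

Maximum total: $360k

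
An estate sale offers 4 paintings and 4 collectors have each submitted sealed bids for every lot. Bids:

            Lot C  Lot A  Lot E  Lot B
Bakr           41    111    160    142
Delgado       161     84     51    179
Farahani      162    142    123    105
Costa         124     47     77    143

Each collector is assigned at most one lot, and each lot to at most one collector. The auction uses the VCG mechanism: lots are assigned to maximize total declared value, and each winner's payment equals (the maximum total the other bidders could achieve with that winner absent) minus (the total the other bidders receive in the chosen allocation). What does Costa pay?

Efficient allocation: Bakr→Lot E ($160), Delgado→Lot C ($161), Farahani→Lot A ($142), Costa→Lot B ($143); total welfare W = $606.
Costa receives Lot B at value $143, so the others get W − 143 = $463.
Without Costa: best allocation of the remaining 3 bidders over all 4 lots is Bakr→Lot E ($160), Delgado→Lot B ($179), Farahani→Lot C ($162), total $501.
VCG payment = (others' best without Costa) − (others' welfare with Costa) = 501 − 463 = $38.

Costa pays $38.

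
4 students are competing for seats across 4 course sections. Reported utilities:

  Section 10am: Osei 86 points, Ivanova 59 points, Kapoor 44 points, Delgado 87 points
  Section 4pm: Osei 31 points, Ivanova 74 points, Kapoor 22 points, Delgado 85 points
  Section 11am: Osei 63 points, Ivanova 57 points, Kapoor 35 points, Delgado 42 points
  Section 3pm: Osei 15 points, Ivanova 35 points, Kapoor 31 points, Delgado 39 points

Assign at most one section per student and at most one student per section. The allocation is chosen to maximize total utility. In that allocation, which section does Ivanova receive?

Ivanova receives Section 11am.

Optimal: Osei→Section 10am (86 points), Ivanova→Section 11am (57 points), Kapoor→Section 3pm (31 points), Delgado→Section 4pm (85 points) — total 86+57+31+85 = 259 points.
Column-greedy (each section in turn goes to its best remaining student) gives 255 points, worse by 4.
Every other assignment is strictly worse.
Ivanova's own top section is Section 4pm (74 points), but forcing Ivanova→Section 4pm and reassigning the rest optimally gives only 255 points — worse by 4.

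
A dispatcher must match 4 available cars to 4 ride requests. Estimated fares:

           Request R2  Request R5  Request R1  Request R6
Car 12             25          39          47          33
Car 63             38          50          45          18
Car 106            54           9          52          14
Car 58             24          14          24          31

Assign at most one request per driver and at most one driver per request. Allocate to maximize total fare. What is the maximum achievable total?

Max total: $182

This is the linear assignment problem.
Optimal: Car 12→Request R1 ($47), Car 63→Request R5 ($50), Car 106→Request R2 ($54), Car 58→Request R6 ($31) — total 47+50+54+31 = $182.
Next-best assignment: Car 12→Request R5, Car 63→Request R1, Car 106→Request R2, Car 58→Request R6 = $169.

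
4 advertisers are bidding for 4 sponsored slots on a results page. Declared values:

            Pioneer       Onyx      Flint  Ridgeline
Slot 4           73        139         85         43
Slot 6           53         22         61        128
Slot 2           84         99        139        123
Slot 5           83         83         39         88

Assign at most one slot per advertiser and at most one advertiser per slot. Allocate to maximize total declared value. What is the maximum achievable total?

Maximum total: $489

Optimal: Pioneer→Slot 5 ($83), Onyx→Slot 4 ($139), Flint→Slot 2 ($139), Ridgeline→Slot 6 ($128) — total 83+139+139+128 = $489.
Row-greedy (each advertiser in turn takes its best remaining slot) gives $372, worse by 117.
Next-best assignment: Pioneer→Slot 4, Onyx→Slot 5, Flint→Slot 2, Ridgeline→Slot 6 = $423.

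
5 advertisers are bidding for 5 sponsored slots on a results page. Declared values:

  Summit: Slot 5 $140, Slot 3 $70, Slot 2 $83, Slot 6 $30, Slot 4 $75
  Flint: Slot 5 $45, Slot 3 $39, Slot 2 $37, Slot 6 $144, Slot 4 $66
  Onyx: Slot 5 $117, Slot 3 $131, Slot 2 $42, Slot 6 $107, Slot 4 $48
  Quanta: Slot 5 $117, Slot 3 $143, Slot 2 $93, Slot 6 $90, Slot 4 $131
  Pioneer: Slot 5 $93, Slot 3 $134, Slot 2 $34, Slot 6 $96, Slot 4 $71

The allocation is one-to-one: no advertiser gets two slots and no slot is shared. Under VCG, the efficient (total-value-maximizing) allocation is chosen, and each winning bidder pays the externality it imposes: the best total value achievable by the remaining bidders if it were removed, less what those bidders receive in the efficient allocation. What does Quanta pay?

Efficient allocation: Summit→Slot 2 ($83), Flint→Slot 6 ($144), Onyx→Slot 5 ($117), Quanta→Slot 4 ($131), Pioneer→Slot 3 ($134); total welfare W = $609.
Quanta receives Slot 4 at value $131, so the others get W − 131 = $478.
Without Quanta: best allocation of the remaining 4 bidders over all 5 slots is Summit→Slot 5 ($140), Flint→Slot 6 ($144), Onyx→Slot 3 ($131), Pioneer→Slot 4 ($71), total $486.
VCG payment = (others' best without Quanta) − (others' welfare with Quanta) = 486 − 478 = $8.

Quanta pays $8.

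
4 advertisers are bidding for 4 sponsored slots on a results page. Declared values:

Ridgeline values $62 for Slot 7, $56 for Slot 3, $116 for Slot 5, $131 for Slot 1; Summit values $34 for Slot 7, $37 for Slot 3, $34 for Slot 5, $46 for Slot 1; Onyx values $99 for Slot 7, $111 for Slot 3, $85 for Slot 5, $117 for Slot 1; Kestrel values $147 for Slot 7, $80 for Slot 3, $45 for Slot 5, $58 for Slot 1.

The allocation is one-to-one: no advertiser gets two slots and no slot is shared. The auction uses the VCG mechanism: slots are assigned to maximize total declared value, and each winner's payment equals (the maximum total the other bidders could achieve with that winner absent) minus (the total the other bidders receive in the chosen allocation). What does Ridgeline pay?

Ridgeline pays $12.

Efficient allocation: Ridgeline→Slot 1 ($131), Summit→Slot 5 ($34), Onyx→Slot 3 ($111), Kestrel→Slot 7 ($147); total welfare W = $423.
Ridgeline receives Slot 1 at value $131, so the others get W − 131 = $292.
Without Ridgeline: best allocation of the remaining 3 bidders over all 4 slots is Summit→Slot 1 ($46), Onyx→Slot 3 ($111), Kestrel→Slot 7 ($147), total $304.
VCG payment = (others' best without Ridgeline) − (others' welfare with Ridgeline) = 304 − 292 = $12.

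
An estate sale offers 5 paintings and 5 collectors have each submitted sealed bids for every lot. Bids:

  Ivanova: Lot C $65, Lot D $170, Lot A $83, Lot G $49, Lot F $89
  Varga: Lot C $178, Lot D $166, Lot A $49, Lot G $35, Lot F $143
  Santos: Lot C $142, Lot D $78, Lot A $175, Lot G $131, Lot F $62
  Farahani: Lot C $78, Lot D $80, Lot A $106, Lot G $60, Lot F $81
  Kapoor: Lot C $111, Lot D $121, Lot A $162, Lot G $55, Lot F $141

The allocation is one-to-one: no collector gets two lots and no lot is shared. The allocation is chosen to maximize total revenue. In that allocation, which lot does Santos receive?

Santos receives Lot G.

Treat this as an assignment problem: match each collector to one lot.
Optimal: Ivanova→Lot D ($170), Varga→Lot C ($178), Santos→Lot G ($131), Farahani→Lot A ($106), Kapoor→Lot F ($141) — total 170+178+131+106+141 = $726.
Max-entry greedy (repeatedly take the single best remaining cell) gives $724, worse by 2.
Checked against all permutations: $726 is optimal.
Santos's own top lot is Lot A ($175), but forcing Santos→Lot A and reassigning the rest optimally gives only $724 — worse by 2.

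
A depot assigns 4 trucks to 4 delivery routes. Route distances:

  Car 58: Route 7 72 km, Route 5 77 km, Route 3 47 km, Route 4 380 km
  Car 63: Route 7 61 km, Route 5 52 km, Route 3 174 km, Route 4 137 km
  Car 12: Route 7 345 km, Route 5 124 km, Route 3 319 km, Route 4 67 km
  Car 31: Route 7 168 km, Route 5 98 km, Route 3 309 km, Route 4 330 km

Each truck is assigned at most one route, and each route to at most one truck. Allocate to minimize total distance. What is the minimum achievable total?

Min total: 273 km

This is a one-to-one assignment (minimum-cost bipartite matching).
Optimal: Car 58→Route 3 (47 km), Car 63→Route 7 (61 km), Car 12→Route 4 (67 km), Car 31→Route 5 (98 km) — total 47+61+67+98 = 273 km.
Min-entry greedy (repeatedly take the single cheapest remaining cell) gives 334 km, worse by 61.
Next-best assignment: Car 58→Route 3, Car 63→Route 5, Car 12→Route 4, Car 31→Route 7 = 334 km.
Swapping Car 63↔Car 12 (Car 63→Route 4 137 km, Car 12→Route 7 345 km) adds 354.
Checked against all permutations: 273 km is optimal.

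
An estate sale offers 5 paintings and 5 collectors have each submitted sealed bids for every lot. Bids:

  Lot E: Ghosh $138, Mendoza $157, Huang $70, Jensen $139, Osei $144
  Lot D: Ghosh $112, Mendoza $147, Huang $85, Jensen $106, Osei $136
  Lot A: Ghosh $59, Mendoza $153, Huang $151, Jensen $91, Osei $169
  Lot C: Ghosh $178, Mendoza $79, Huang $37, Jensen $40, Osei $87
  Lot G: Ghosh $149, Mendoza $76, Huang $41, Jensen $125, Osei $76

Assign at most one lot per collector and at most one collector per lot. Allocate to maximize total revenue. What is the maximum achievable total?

Maximum total: $747

This is a one-to-one assignment (maximum-weight bipartite matching).
Optimal: Ghosh→Lot C ($178), Mendoza→Lot E ($157), Huang→Lot A ($151), Jensen→Lot G ($125), Osei→Lot D ($136) — total 178+157+151+125+136 = $747.
Max-entry greedy (repeatedly take the single best remaining cell) gives $714, worse by 33.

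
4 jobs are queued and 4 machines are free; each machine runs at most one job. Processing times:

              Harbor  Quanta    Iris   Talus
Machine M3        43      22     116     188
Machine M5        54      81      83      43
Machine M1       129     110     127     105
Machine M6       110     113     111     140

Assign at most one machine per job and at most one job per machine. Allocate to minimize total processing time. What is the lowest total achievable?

Optimal: Harbor→Machine M5 (54 min), Quanta→Machine M3 (22 min), Iris→Machine M6 (111 min), Talus→Machine M1 (105 min) — total 54+22+111+105 = 292 min.
Next-best assignment: Harbor→Machine M6, Quanta→Machine M3, Iris→Machine M1, Talus→Machine M5 = 302 min.

Minimum total: 292 min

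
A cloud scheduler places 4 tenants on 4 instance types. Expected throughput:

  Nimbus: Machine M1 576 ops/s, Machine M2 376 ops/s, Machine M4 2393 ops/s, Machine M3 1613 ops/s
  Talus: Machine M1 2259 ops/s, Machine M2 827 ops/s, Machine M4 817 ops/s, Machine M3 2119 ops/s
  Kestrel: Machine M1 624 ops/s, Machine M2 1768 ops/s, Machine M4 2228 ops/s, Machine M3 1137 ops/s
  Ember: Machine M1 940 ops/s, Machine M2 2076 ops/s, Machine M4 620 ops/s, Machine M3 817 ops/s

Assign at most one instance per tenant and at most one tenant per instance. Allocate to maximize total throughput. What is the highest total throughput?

Max total: 8176 ops/s

This is the linear assignment problem.
Optimal: Nimbus→Machine M3 (1613 ops/s), Talus→Machine M1 (2259 ops/s), Kestrel→Machine M4 (2228 ops/s), Ember→Machine M2 (2076 ops/s) — total 1613+2259+2228+2076 = 8176 ops/s.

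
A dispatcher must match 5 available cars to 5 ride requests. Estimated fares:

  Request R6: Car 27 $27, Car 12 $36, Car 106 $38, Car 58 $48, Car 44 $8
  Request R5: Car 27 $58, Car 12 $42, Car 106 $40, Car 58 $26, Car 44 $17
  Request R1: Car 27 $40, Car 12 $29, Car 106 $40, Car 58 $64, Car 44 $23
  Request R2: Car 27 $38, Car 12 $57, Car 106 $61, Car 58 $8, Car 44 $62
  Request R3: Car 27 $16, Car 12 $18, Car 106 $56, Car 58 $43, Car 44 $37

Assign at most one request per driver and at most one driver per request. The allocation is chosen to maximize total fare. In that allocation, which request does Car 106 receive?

Car 106 receives Request R3.

This is the linear assignment problem.
Optimal: Car 27→Request R5 ($58), Car 12→Request R6 ($36), Car 106→Request R3 ($56), Car 58→Request R1 ($64), Car 44→Request R2 ($62) — total 58+36+56+64+62 = $276.
Row-greedy (each driver in turn takes its best remaining request) gives $243, worse by 33.
No other one-to-one assignment exceeds $276.
Car 106's own top request is Request R2 ($61), but forcing Car 106→Request R2 and reassigning the rest optimally gives only $256 — worse by 20.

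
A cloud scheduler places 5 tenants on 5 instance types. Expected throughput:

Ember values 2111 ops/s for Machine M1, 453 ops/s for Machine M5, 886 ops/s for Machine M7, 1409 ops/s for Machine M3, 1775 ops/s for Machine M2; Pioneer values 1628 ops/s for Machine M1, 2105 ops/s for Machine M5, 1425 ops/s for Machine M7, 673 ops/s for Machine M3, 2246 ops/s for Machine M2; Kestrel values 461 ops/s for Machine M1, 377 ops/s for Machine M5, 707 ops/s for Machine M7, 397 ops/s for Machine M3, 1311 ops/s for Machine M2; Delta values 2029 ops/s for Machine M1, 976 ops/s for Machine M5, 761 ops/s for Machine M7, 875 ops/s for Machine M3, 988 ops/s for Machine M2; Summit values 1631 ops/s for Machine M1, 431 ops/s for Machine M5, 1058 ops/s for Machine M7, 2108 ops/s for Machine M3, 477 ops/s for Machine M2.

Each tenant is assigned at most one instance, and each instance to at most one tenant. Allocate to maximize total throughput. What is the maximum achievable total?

Maximum total: 8724 ops/s

Optimal: Ember→Machine M2 (1775 ops/s), Pioneer→Machine M5 (2105 ops/s), Kestrel→Machine M7 (707 ops/s), Delta→Machine M1 (2029 ops/s), Summit→Machine M3 (2108 ops/s) — total 1775+2105+707+2029+2108 = 8724 ops/s.
Column-greedy (each instance in turn goes to its best remaining tenant) gives 7460 ops/s, worse by 1264.
Next-best assignment: Ember→Machine M7, Pioneer→Machine M5, Kestrel→Machine M2, Delta→Machine M1, Summit→Machine M3 = 8439 ops/s.
No other one-to-one assignment exceeds 8724 ops/s.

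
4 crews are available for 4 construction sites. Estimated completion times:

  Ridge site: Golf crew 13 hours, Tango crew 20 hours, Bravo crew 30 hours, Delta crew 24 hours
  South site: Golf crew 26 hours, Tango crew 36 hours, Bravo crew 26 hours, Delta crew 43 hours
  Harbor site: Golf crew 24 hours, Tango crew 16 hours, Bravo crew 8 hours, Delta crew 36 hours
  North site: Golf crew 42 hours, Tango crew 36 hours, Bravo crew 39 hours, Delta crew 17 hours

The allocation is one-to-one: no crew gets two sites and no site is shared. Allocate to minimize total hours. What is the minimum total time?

Min total: 71 hours

This is the linear assignment problem.
Optimal: Golf crew→South site (26 hours), Tango crew→Ridge site (20 hours), Bravo crew→Harbor site (8 hours), Delta crew→North site (17 hours) — total 26+20+8+17 = 71 hours.
Swapping Golf crew↔Tango crew (Golf crew→Ridge site 13 hours, Tango crew→South site 36 hours) adds 3.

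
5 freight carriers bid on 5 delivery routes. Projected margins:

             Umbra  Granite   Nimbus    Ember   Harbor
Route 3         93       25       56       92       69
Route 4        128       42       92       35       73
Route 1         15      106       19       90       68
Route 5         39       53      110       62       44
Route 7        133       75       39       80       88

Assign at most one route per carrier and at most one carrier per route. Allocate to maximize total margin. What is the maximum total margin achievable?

Max total: $524k

Optimal: Umbra→Route 4 ($128k), Granite→Route 1 ($106k), Nimbus→Route 5 ($110k), Ember→Route 3 ($92k), Harbor→Route 7 ($88k) — total 128+106+110+92+88 = $524k.
Column-greedy (each route in turn goes to its best remaining carrier) gives $441k, worse by 83.
Every other assignment is strictly worse.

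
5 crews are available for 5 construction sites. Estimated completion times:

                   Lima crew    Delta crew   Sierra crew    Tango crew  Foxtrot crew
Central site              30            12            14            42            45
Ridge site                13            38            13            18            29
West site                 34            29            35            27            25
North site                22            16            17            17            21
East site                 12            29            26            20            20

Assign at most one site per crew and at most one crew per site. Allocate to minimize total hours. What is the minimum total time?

Minimum total: 79 hours

Optimal: Lima crew→East site (12 hours), Delta crew→Central site (12 hours), Sierra crew→Ridge site (13 hours), Tango crew→North site (17 hours), Foxtrot crew→West site (25 hours) — total 12+12+13+17+25 = 79 hours.
Column-greedy (each site in turn goes to its cheapest remaining crew) gives 87 hours, worse by 8.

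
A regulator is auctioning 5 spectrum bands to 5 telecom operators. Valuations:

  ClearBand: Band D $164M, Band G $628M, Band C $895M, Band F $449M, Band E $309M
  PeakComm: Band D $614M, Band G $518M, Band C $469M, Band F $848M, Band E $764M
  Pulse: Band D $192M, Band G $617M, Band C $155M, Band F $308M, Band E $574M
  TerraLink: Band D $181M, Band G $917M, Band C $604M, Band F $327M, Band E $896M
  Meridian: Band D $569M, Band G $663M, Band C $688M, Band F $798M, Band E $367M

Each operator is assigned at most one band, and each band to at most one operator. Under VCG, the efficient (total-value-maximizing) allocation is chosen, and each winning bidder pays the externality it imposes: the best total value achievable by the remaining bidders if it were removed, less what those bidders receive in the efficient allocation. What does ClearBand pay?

Efficient allocation: ClearBand→Band C ($895M), PeakComm→Band F ($848M), Pulse→Band G ($617M), TerraLink→Band E ($896M), Meridian→Band D ($569M); total welfare W = $3825M.
ClearBand receives Band C at value $895M, so the others get W − 895 = $2930M.
Without ClearBand: best allocation of the remaining 4 bidders over all 5 bands is PeakComm→Band F ($848M), Pulse→Band G ($617M), TerraLink→Band E ($896M), Meridian→Band C ($688M), total $3049M.
VCG payment = (others' best without ClearBand) − (others' welfare with ClearBand) = 3049 − 2930 = $119M.

ClearBand pays $119M.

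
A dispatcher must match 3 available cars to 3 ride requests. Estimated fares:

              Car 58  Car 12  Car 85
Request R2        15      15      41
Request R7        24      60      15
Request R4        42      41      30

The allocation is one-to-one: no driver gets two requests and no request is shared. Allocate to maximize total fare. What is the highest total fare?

This is a one-to-one assignment (maximum-weight bipartite matching).
Optimal: Car 58→Request R4 ($42), Car 12→Request R7 ($60), Car 85→Request R2 ($41) — total 42+60+41 = $143.
Next-best assignment: Car 58→Request R7, Car 12→Request R4, Car 85→Request R2 = $106.
Swapping Car 85↔Car 58 (Car 85→Request R4 $30, Car 58→Request R2 $15) loses 38.
No other one-to-one assignment exceeds $143.

Maximum total: $143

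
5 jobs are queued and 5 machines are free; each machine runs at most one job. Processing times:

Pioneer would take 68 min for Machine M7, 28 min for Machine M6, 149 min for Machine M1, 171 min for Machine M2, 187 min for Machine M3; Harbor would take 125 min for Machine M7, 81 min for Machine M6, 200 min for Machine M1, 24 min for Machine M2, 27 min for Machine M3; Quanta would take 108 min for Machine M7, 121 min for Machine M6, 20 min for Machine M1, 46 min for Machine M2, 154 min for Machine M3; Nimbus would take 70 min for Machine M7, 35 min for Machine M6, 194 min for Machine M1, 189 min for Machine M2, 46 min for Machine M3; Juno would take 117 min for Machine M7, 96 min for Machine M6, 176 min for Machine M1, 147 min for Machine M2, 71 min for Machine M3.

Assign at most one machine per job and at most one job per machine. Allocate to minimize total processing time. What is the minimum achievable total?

Optimal: Pioneer→Machine M6 (28 min), Harbor→Machine M2 (24 min), Quanta→Machine M1 (20 min), Nimbus→Machine M7 (70 min), Juno→Machine M3 (71 min) — total 28+24+20+70+71 = 213 min.
Min-entry greedy (repeatedly take the single cheapest remaining cell) gives 235 min, worse by 22.
No other one-to-one assignment undercuts 213 min.

Min total: 213 min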